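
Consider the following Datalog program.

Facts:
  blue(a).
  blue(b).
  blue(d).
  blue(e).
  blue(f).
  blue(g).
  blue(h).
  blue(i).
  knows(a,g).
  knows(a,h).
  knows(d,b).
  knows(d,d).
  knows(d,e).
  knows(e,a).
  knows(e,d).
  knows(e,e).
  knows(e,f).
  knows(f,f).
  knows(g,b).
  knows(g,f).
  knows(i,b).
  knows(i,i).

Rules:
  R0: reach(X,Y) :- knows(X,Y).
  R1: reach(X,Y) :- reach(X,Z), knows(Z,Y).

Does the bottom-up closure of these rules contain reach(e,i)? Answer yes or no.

no

round 1: derive reach(a,g) via R0 from knows(a,g)
round 1: derive reach(a,h) via R0 from knows(a,h)
round 1: derive reach(d,b) via R0 from knows(d,b)
round 1: derive reach(d,d) via R0 from knows(d,d)
round 1: derive reach(d,e) via R0 from knows(d,e)
round 1: derive reach(e,a) via R0 from knows(e,a)
round 1: derive reach(e,d) via R0 from knows(e,d)
round 1: derive reach(e,e) via R0 from knows(e,e)
round 1: derive reach(e,f) via R0 from knows(e,f)
round 1: derive reach(f,f) via R0 from knows(f,f)
round 1: derive reach(g,b) via R0 from knows(g,b)
round 1: derive reach(g,f) via R0 from knows(g,f)
round 1: derive reach(i,b) via R0 from knows(i,b)
round 1: derive reach(i,i) via R0 from knows(i,i)
round 2: derive reach(a,b) via R1 from reach(a,g), knows(g,b)
round 2: derive reach(a,f) via R1 from reach(a,g), knows(g,f)
round 2: derive reach(d,a) via R1 from reach(d,e), knows(e,a)
round 2: derive reach(d,f) via R1 from reach(d,e), knows(e,f)
round 2: derive reach(e,b) via R1 from reach(e,d), knows(d,b)
round 2: derive reach(e,g) via R1 from reach(e,a), knows(a,g)
round 2: derive reach(e,h) via R1 from reach(e,a), knows(a,h)
round 3: derive reach(d,g) via R1 from reach(d,a), knows(a,g)
round 3: derive reach(d,h) via R1 from reach(d,a), knows(a,h)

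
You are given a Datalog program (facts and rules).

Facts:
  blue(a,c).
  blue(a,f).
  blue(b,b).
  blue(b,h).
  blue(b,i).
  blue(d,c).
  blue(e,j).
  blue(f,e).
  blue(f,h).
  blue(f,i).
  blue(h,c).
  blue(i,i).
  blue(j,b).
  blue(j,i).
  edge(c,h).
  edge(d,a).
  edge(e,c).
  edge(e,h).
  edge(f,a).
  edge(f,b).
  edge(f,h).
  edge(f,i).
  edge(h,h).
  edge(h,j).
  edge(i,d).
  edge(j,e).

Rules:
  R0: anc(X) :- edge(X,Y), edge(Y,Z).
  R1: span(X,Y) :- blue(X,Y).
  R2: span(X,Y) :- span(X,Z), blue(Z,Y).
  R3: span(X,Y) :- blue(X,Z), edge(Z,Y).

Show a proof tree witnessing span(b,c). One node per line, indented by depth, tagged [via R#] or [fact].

round 1: derive span(a,c) via R1 from blue(a,c)
round 1: derive span(a,f) via R1 from blue(a,f)
round 1: derive span(b,b) via R1 from blue(b,b)
round 1: derive span(b,h) via R1 from blue(b,h)
round 1: derive span(b,i) via R1 from blue(b,i)
round 1: derive span(d,c) via R1 from blue(d,c)
round 1: derive span(e,j) via R1 from blue(e,j)
round 1: derive span(f,e) via R1 from blue(f,e)
round 1: derive span(f,h) via R1 from blue(f,h)
round 1: derive span(f,i) via R1 from blue(f,i)
round 1: derive span(h,c) via R1 from blue(h,c)
round 1: derive span(i,i) via R1 from blue(i,i)
round 1: derive span(j,b) via R1 from blue(j,b)
round 1: derive span(j,i) via R1 from blue(j,i)
round 1: derive span(a,a) via R3 from blue(a,f), edge(f,a)
round 1: derive span(a,b) via R3 from blue(a,f), edge(f,b)
round 1: derive span(a,h) via R3 from blue(a,c), edge(c,h)
round 1: derive span(a,i) via R3 from blue(a,f), edge(f,i)
round 1: derive span(b,d) via R3 from blue(b,i), edge(i,d)
round 1: derive span(b,j) via R3 from blue(b,h), edge(h,j)
round 1: derive span(d,h) via R3 from blue(d,c), edge(c,h)
round 1: derive span(e,e) via R3 from blue(e,j), edge(j,e)
round 1: derive span(f,c) via R3 from blue(f,e), edge(e,c)
round 1: derive span(f,d) via R3 from blue(f,i), edge(i,d)
round 1: derive span(f,j) via R3 from blue(f,h), edge(h,j)
round 1: derive span(h,h) via R3 from blue(h,c), edge(c,h)
round 1: derive span(i,d) via R3 from blue(i,i), edge(i,d)
round 1: derive span(j,d) via R3 from blue(j,i), edge(i,d)
round 2: derive span(a,e) via R2 from span(a,f), blue(f,e)
round 2: derive span(b,c) via R2 from span(b,d), blue(d,c)
round 2: derive span(e,b) via R2 from span(e,j), blue(j,b)
round 2: derive span(e,i) via R2 from span(e,j), blue(j,i)
round 2: derive span(f,b) via R2 from span(f,j), blue(j,b)
round 2: derive span(i,c) via R2 from span(i,d), blue(d,c)
round 2: derive span(j,c) via R2 from span(j,d), blue(d,c)
round 2: derive span(j,h) via R2 from span(j,b), blue(b,h)
round 3: derive span(a,j) via R2 from span(a,e), blue(e,j)
round 3: derive span(e,h) via R2 from span(e,b), blue(b,h)
round 4: derive span(e,c) via R2 from span(e,h), blue(h,c)

span(b,c)  [via R2]
  span(b,d)  [via R3]
    blue(b,i)  [fact]
    edge(i,d)  [fact]
  blue(d,c)  [fact]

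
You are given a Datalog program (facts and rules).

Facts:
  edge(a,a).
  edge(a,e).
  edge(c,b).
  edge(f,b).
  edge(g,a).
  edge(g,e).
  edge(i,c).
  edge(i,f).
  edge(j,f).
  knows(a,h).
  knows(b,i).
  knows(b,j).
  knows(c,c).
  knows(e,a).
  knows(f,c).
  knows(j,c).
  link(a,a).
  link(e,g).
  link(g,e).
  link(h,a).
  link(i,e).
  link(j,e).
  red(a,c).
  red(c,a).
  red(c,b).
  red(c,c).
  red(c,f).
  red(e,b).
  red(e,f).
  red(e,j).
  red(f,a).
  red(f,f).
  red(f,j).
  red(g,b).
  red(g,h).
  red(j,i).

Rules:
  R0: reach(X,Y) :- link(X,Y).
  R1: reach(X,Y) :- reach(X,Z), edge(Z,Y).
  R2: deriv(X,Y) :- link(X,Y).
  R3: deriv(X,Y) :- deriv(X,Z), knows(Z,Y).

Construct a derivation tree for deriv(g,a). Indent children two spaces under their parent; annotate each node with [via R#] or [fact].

round 1: derive deriv(a,a) via R2 from link(a,a)
round 1: derive deriv(e,g) via R2 from link(e,g)
round 1: derive deriv(g,e) via R2 from link(g,e)
round 1: derive deriv(h,a) via R2 from link(h,a)
round 1: derive deriv(i,e) via R2 from link(i,e)
round 1: derive deriv(j,e) via R2 from link(j,e)
round 2: derive deriv(a,h) via R3 from deriv(a,a), knows(a,h)
round 2: derive deriv(g,a) via R3 from deriv(g,e), knows(e,a)
round 2: derive deriv(h,h) via R3 from deriv(h,a), knows(a,h)
round 2: derive deriv(i,a) via R3 from deriv(i,e), knows(e,a)
round 2: derive deriv(j,a) via R3 from deriv(j,e), knows(e,a)
round 3: derive deriv(g,h) via R3 from deriv(g,a), knows(a,h)
round 3: derive deriv(i,h) via R3 from deriv(i,a), knows(a,h)
round 3: derive deriv(j,h) via R3 from deriv(j,a), knows(a,h)

deriv(g,a)  [via R3]
  deriv(g,e)  [via R2]
    link(g,e)  [fact]
  knows(e,a)  [fact]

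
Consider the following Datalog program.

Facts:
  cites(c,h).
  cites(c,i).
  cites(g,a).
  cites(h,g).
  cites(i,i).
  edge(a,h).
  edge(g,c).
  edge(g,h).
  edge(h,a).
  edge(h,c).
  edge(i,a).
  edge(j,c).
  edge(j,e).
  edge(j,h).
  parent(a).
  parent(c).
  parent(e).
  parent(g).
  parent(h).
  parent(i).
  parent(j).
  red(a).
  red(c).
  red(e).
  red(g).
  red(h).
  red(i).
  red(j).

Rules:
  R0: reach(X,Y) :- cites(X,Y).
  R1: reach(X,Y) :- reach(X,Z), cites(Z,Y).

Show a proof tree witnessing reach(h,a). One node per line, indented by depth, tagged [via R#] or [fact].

reach(h,a)  [via R1]
  reach(h,g)  [via R0]
    cites(h,g)  [fact]
  cites(g,a)  [fact]

round 1: derive reach(c,h) via R0 from cites(c,h)
round 1: derive reach(c,i) via R0 from cites(c,i)
round 1: derive reach(g,a) via R0 from cites(g,a)
round 1: derive reach(h,g) via R0 from cites(h,g)
round 1: derive reach(i,i) via R0 from cites(i,i)
round 2: derive reach(c,g) via R1 from reach(c,h), cites(h,g)
round 2: derive reach(h,a) via R1 from reach(h,g), cites(g,a)
round 3: derive reach(c,a) via R1 from reach(c,g), cites(g,a)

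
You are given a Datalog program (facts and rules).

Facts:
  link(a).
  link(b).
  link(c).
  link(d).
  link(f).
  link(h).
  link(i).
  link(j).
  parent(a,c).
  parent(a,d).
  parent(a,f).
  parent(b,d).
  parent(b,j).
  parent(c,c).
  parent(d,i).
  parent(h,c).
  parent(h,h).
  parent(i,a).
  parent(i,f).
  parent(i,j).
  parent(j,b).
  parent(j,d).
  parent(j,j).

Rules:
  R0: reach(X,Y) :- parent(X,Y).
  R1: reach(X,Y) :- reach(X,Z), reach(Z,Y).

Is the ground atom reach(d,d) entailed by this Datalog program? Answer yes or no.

yes

round 1: derive reach(a,c) via R0 from parent(a,c)
round 1: derive reach(a,d) via R0 from parent(a,d)
round 1: derive reach(a,f) via R0 from parent(a,f)
round 1: derive reach(b,d) via R0 from parent(b,d)
round 1: derive reach(b,j) via R0 from parent(b,j)
round 1: derive reach(c,c) via R0 from parent(c,c)
round 1: derive reach(d,i) via R0 from parent(d,i)
round 1: derive reach(h,c) via R0 from parent(h,c)
round 1: derive reach(h,h) via R0 from parent(h,h)
round 1: derive reach(i,a) via R0 from parent(i,a)
round 1: derive reach(i,f) via R0 from parent(i,f)
round 1: derive reach(i,j) via R0 from parent(i,j)
round 1: derive reach(j,b) via R0 from parent(j,b)
round 1: derive reach(j,d) via R0 from parent(j,d)
round 1: derive reach(j,j) via R0 from parent(j,j)
round 2: derive reach(a,i) via R1 from reach(a,d), reach(d,i)
round 2: derive reach(b,b) via R1 from reach(b,j), reach(j,b)
round 2: derive reach(b,i) via R1 from reach(b,d), reach(d,i)
round 2: derive reach(d,a) via R1 from reach(d,i), reach(i,a)
round 2: derive reach(d,f) via R1 from reach(d,i), reach(i,f)
round 2: derive reach(d,j) via R1 from reach(d,i), reach(i,j)
round 2: derive reach(i,b) via R1 from reach(i,j), reach(j,b)
round 2: derive reach(i,c) via R1 from reach(i,a), reach(a,c)
round 2: derive reach(i,d) via R1 from reach(i,a), reach(a,d)
round 2: derive reach(j,i) via R1 from reach(j,d), reach(d,i)
round 3: derive reach(a,a) via R1 from reach(a,d), reach(d,a)
round 3: derive reach(a,b) via R1 from reach(a,i), reach(i,b)
round 3: derive reach(a,j) via R1 from reach(a,d), reach(d,j)
round 3: derive reach(b,a) via R1 from reach(b,d), reach(d,a)
round 3: derive reach(b,c) via R1 from reach(b,i), reach(i,c)
round 3: derive reach(b,f) via R1 from reach(b,d), reach(d,f)
round 3: derive reach(d,b) via R1 from reach(d,i), reach(i,b)
round 3: derive reach(d,c) via R1 from reach(d,a), reach(a,c)
round 3: derive reach(d,d) via R1 from reach(d,a), reach(a,d)
round 3: derive reach(i,i) via R1 from reach(i,a), reach(a,i)
round 3: derive reach(j,a) via R1 from reach(j,d), reach(d,a)
round 3: derive reach(j,c) via R1 from reach(j,i), reach(i,c)
round 3: derive reach(j,f) via R1 from reach(j,d), reach(d,f)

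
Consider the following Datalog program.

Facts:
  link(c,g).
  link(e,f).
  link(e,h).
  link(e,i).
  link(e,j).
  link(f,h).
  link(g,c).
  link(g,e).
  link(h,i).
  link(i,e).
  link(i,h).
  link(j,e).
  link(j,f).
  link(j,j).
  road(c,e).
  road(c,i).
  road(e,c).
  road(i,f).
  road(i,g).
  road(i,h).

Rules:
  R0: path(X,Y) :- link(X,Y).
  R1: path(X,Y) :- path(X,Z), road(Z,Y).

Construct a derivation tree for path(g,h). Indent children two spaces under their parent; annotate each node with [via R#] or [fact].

round 1: derive path(c,g) via R0 from link(c,g)
round 1: derive path(e,f) via R0 from link(e,f)
round 1: derive path(e,h) via R0 from link(e,h)
round 1: derive path(e,i) via R0 from link(e,i)
round 1: derive path(e,j) via R0 from link(e,j)
round 1: derive path(f,h) via R0 from link(f,h)
round 1: derive path(g,c) via R0 from link(g,c)
round 1: derive path(g,e) via R0 from link(g,e)
round 1: derive path(h,i) via R0 from link(h,i)
round 1: derive path(i,e) via R0 from link(i,e)
round 1: derive path(i,h) via R0 from link(i,h)
round 1: derive path(j,e) via R0 from link(j,e)
round 1: derive path(j,f) via R0 from link(j,f)
round 1: derive path(j,j) via R0 from link(j,j)
round 2: derive path(e,g) via R1 from path(e,i), road(i,g)
round 2: derive path(g,i) via R1 from path(g,c), road(c,i)
round 2: derive path(h,f) via R1 from path(h,i), road(i,f)
round 2: derive path(h,g) via R1 from path(h,i), road(i,g)
round 2: derive path(h,h) via R1 from path(h,i), road(i,h)
round 2: derive path(i,c) via R1 from path(i,e), road(e,c)
round 2: derive path(j,c) via R1 from path(j,e), road(e,c)
round 3: derive path(g,f) via R1 from path(g,i), road(i,f)
round 3: derive path(g,g) via R1 from path(g,i), road(i,g)
round 3: derive path(g,h) via R1 from path(g,i), road(i,h)
round 3: derive path(i,i) via R1 from path(i,c), road(c,i)
round 3: derive path(j,i) via R1 from path(j,c), road(c,i)
round 4: derive path(i,f) via R1 from path(i,i), road(i,f)
round 4: derive path(i,g) via R1 from path(i,i), road(i,g)
round 4: derive path(j,g) via R1 from path(j,i), road(i,g)
round 4: derive path(j,h) via R1 from path(j,i), road(i,h)

path(g,h)  [via R1]
  path(g,i)  [via R1]
    path(g,c)  [via R0]
      link(g,c)  [fact]
    road(c,i)  [fact]
  road(i,h)  [fact]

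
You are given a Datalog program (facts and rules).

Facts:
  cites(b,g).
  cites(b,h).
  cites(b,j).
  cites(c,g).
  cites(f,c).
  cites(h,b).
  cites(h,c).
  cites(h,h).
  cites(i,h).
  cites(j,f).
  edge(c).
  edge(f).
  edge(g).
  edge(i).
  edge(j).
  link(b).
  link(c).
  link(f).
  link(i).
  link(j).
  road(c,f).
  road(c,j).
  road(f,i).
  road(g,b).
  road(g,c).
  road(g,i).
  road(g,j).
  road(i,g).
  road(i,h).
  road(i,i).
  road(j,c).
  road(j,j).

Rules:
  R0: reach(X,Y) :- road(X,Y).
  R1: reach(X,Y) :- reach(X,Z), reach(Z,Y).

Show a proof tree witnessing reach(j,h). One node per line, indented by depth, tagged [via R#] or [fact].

round 1: derive reach(c,f) via R0 from road(c,f)
round 1: derive reach(c,j) via R0 from road(c,j)
round 1: derive reach(f,i) via R0 from road(f,i)
round 1: derive reach(g,b) via R0 from road(g,b)
round 1: derive reach(g,c) via R0 from road(g,c)
round 1: derive reach(g,i) via R0 from road(g,i)
round 1: derive reach(g,j) via R0 from road(g,j)
round 1: derive reach(i,g) via R0 from road(i,g)
round 1: derive reach(i,h) via R0 from road(i,h)
round 1: derive reach(i,i) via R0 from road(i,i)
round 1: derive reach(j,c) via R0 from road(j,c)
round 1: derive reach(j,j) via R0 from road(j,j)
round 2: derive reach(c,c) via R1 from reach(c,j), reach(j,c)
round 2: derive reach(c,i) via R1 from reach(c,f), reach(f,i)
round 2: derive reach(f,g) via R1 from reach(f,i), reach(i,g)
round 2: derive reach(f,h) via R1 from reach(f,i), reach(i,h)
round 2: derive reach(g,f) via R1 from reach(g,c), reach(c,f)
round 2: derive reach(g,g) via R1 from reach(g,i), reach(i,g)
round 2: derive reach(g,h) via R1 from reach(g,i), reach(i,h)
round 2: derive reach(i,b) via R1 from reach(i,g), reach(g,b)
round 2: derive reach(i,c) via R1 from reach(i,g), reach(g,c)
round 2: derive reach(i,j) via R1 from reach(i,g), reach(g,j)
round 2: derive reach(j,f) via R1 from reach(j,c), reach(c,f)
round 3: derive reach(c,b) via R1 from reach(c,i), reach(i,b)
round 3: derive reach(c,g) via R1 from reach(c,f), reach(f,g)
round 3: derive reach(c,h) via R1 from reach(c,f), reach(f,h)
round 3: derive reach(f,b) via R1 from reach(f,g), reach(g,b)
round 3: derive reach(f,c) via R1 from reach(f,g), reach(g,c)
round 3: derive reach(f,f) via R1 from reach(f,g), reach(g,f)
round 3: derive reach(f,j) via R1 from reach(f,g), reach(g,j)
round 3: derive reach(i,f) via R1 from reach(i,c), reach(c,f)
round 3: derive reach(j,g) via R1 from reach(j,f), reach(f,g)
round 3: derive reach(j,h) via R1 from reach(j,f), reach(f,h)
round 3: derive reach(j,i) via R1 from reach(j,c), reach(c,i)
round 4: derive reach(j,b) via R1 from reach(j,c), reach(c,b)

reach(j,h)  [via R1]
  reach(j,f)  [via R1]
    reach(j,c)  [via R0]
      road(j,c)  [fact]
    reach(c,f)  [via R0]
      road(c,f)  [fact]
  reach(f,h)  [via R1]
    reach(f,i)  [via R0]
      road(f,i)  [fact]
    reach(i,h)  [via R0]
      road(i,h)  [fact]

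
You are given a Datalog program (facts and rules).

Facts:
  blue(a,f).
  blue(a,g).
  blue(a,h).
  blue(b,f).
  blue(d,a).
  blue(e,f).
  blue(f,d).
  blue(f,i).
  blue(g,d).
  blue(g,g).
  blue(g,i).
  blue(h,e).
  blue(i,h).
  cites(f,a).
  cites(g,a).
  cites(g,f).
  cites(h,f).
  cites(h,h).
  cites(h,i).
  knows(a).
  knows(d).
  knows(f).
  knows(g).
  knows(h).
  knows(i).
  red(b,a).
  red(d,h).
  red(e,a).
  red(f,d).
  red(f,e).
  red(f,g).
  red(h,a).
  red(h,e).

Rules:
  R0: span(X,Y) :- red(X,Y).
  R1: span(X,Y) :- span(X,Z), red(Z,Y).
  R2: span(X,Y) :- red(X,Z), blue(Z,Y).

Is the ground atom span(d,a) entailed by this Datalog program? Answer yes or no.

yes

round 1: derive span(b,a) via R0 from red(b,a)
round 1: derive span(d,h) via R0 from red(d,h)
round 1: derive span(e,a) via R0 from red(e,a)
round 1: derive span(f,d) via R0 from red(f,d)
round 1: derive span(f,e) via R0 from red(f,e)
round 1: derive span(f,g) via R0 from red(f,g)
round 1: derive span(h,a) via R0 from red(h,a)
round 1: derive span(h,e) via R0 from red(h,e)
round 1: derive span(b,f) via R2 from red(b,a), blue(a,f)
round 1: derive span(b,g) via R2 from red(b,a), blue(a,g)
round 1: derive span(b,h) via R2 from red(b,a), blue(a,h)
round 1: derive span(d,e) via R2 from red(d,h), blue(h,e)
round 1: derive span(e,f) via R2 from red(e,a), blue(a,f)
round 1: derive span(e,g) via R2 from red(e,a), blue(a,g)
round 1: derive span(e,h) via R2 from red(e,a), blue(a,h)
round 1: derive span(f,a) via R2 from red(f,d), blue(d,a)
round 1: derive span(f,f) via R2 from red(f,e), blue(e,f)
round 1: derive span(f,i) via R2 from red(f,g), blue(g,i)
round 1: derive span(h,f) via R2 from red(h,a), blue(a,f)
round 1: derive span(h,g) via R2 from red(h,a), blue(a,g)
round 1: derive span(h,h) via R2 from red(h,a), blue(a,h)
round 2: derive span(b,d) via R1 from span(b,f), red(f,d)
round 2: derive span(b,e) via R1 from span(b,f), red(f,e)
round 2: derive span(d,a) via R1 from span(d,e), red(e,a)
round 2: derive span(e,d) via R1 from span(e,f), red(f,d)
round 2: derive span(e,e) via R1 from span(e,f), red(f,e)
round 2: derive span(f,h) via R1 from span(f,d), red(d,h)
round 2: derive span(h,d) via R1 from span(h,f), red(f,d)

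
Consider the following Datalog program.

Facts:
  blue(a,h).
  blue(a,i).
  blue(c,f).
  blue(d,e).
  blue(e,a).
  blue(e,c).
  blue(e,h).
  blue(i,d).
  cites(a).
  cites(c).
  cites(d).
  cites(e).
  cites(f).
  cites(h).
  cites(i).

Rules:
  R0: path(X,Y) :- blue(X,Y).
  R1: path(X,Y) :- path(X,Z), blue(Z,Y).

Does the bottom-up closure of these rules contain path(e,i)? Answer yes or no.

round 1: derive path(a,h) via R0 from blue(a,h)
round 1: derive path(a,i) via R0 from blue(a,i)
round 1: derive path(c,f) via R0 from blue(c,f)
round 1: derive path(d,e) via R0 from blue(d,e)
round 1: derive path(e,a) via R0 from blue(e,a)
round 1: derive path(e,c) via R0 from blue(e,c)
round 1: derive path(e,h) via R0 from blue(e,h)
round 1: derive path(i,d) via R0 from blue(i,d)
round 2: derive path(a,d) via R1 from path(a,i), blue(i,d)
round 2: derive path(d,a) via R1 from path(d,e), blue(e,a)
round 2: derive path(d,c) via R1 from path(d,e), blue(e,c)
round 2: derive path(d,h) via R1 from path(d,e), blue(e,h)
round 2: derive path(e,f) via R1 from path(e,c), blue(c,f)
round 2: derive path(e,i) via R1 from path(e,a), blue(a,i)
round 2: derive path(i,e) via R1 from path(i,d), blue(d,e)
round 3: derive path(a,e) via R1 from path(a,d), blue(d,e)
round 3: derive path(d,f) via R1 from path(d,c), blue(c,f)
round 3: derive path(d,i) via R1 from path(d,a), blue(a,i)
round 3: derive path(e,d) via R1 from path(e,i), blue(i,d)
round 3: derive path(i,a) via R1 from path(i,e), blue(e,a)
round 3: derive path(i,c) via R1 from path(i,e), blue(e,c)
round 3: derive path(i,h) via R1 from path(i,e), blue(e,h)
round 4: derive path(a,a) via R1 from path(a,e), blue(e,a)
round 4: derive path(a,c) via R1 from path(a,e), blue(e,c)
round 4: derive path(d,d) via R1 from path(d,i), blue(i,d)
round 4: derive path(e,e) via R1 from path(e,d), blue(d,e)
round 4: derive path(i,f) via R1 from path(i,c), blue(c,f)
round 4: derive path(i,i) via R1 from path(i,a), blue(a,i)
round 5: derive path(a,f) via R1 from path(a,c), blue(c,f)

yes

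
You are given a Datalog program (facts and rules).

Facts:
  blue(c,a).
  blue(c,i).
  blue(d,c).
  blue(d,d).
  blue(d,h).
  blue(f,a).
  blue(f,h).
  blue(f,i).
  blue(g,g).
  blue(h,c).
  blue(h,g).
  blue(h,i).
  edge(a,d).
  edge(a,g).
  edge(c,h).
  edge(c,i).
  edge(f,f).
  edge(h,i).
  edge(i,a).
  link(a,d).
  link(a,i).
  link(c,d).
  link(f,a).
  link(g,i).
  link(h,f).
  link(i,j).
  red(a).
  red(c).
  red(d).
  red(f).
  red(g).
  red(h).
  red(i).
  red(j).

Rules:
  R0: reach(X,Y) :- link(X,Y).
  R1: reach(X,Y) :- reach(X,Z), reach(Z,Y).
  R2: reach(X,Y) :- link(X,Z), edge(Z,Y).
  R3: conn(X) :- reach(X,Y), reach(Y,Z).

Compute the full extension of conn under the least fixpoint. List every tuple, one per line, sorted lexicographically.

round 1: derive reach(a,d) via R0 from link(a,d)
round 1: derive reach(a,i) via R0 from link(a,i)
round 1: derive reach(c,d) via R0 from link(c,d)
round 1: derive reach(f,a) via R0 from link(f,a)
round 1: derive reach(g,i) via R0 from link(g,i)
round 1: derive reach(h,f) via R0 from link(h,f)
round 1: derive reach(i,j) via R0 from link(i,j)
round 1: derive reach(a,a) via R2 from link(a,i), edge(i,a)
round 1: derive reach(f,d) via R2 from link(f,a), edge(a,d)
round 1: derive reach(f,g) via R2 from link(f,a), edge(a,g)
round 1: derive reach(g,a) via R2 from link(g,i), edge(i,a)
round 2: derive reach(a,j) via R1 from reach(a,i), reach(i,j)
round 2: derive reach(f,i) via R1 from reach(f,a), reach(a,i)
round 2: derive reach(g,d) via R1 from reach(g,a), reach(a,d)
round 2: derive reach(g,j) via R1 from reach(g,i), reach(i,j)
round 2: derive reach(h,a) via R1 from reach(h,f), reach(f,a)
round 2: derive reach(h,d) via R1 from reach(h,f), reach(f,d)
round 2: derive reach(h,g) via R1 from reach(h,f), reach(f,g)
round 2: derive conn(a) via R3 from reach(a,a), reach(a,a)
round 2: derive conn(f) via R3 from reach(f,a), reach(a,a)
round 2: derive conn(g) via R3 from reach(g,a), reach(a,a)
round 2: derive conn(h) via R3 from reach(h,f), reach(f,a)
round 3: derive reach(f,j) via R1 from reach(f,a), reach(a,j)
round 3: derive reach(h,i) via R1 from reach(h,a), reach(a,i)
round 3: derive reach(h,j) via R1 from reach(h,a), reach(a,j)

conn(a)
conn(f)
conn(g)
conn(h)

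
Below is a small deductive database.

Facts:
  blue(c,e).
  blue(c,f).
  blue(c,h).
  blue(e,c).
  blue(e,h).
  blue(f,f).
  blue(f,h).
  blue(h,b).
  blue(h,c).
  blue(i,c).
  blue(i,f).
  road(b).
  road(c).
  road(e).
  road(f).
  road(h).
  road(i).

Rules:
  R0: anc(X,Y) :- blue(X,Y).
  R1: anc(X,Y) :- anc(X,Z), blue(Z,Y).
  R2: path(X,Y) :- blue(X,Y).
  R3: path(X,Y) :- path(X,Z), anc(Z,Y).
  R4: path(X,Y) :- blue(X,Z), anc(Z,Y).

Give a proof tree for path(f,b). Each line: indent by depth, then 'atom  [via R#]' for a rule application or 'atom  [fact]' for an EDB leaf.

round 1: derive anc(c,e) via R0 from blue(c,e)
round 1: derive anc(c,f) via R0 from blue(c,f)
round 1: derive anc(c,h) via R0 from blue(c,h)
round 1: derive anc(e,c) via R0 from blue(e,c)
round 1: derive anc(e,h) via R0 from blue(e,h)
round 1: derive anc(f,f) via R0 from blue(f,f)
round 1: derive anc(f,h) via R0 from blue(f,h)
round 1: derive anc(h,b) via R0 from blue(h,b)
round 1: derive anc(h,c) via R0 from blue(h,c)
round 1: derive anc(i,c) via R0 from blue(i,c)
round 1: derive anc(i,f) via R0 from blue(i,f)
round 1: derive path(c,e) via R2 from blue(c,e)
round 1: derive path(c,f) via R2 from blue(c,f)
round 1: derive path(c,h) via R2 from blue(c,h)
round 1: derive path(e,c) via R2 from blue(e,c)
round 1: derive path(e,h) via R2 from blue(e,h)
round 1: derive path(f,f) via R2 from blue(f,f)
round 1: derive path(f,h) via R2 from blue(f,h)
round 1: derive path(h,b) via R2 from blue(h,b)
round 1: derive path(h,c) via R2 from blue(h,c)
round 1: derive path(i,c) via R2 from blue(i,c)
round 1: derive path(i,f) via R2 from blue(i,f)
round 2: derive anc(c,b) via R1 from anc(c,h), blue(h,b)
round 2: derive anc(c,c) via R1 from anc(c,e), blue(e,c)
round 2: derive anc(e,b) via R1 from anc(e,h), blue(h,b)
round 2: derive anc(e,e) via R1 from anc(e,c), blue(c,e)
round 2: derive anc(e,f) via R1 from anc(e,c), blue(c,f)
round 2: derive anc(f,b) via R1 from anc(f,h), blue(h,b)
round 2: derive anc(f,c) via R1 from anc(f,h), blue(h,c)
round 2: derive anc(h,e) via R1 from anc(h,c), blue(c,e)
round 2: derive anc(h,f) via R1 from anc(h,c), blue(c,f)
round 2: derive anc(h,h) via R1 from anc(h,c), blue(c,h)
round 2: derive anc(i,e) via R1 from anc(i,c), blue(c,e)
round 2: derive anc(i,h) via R1 from anc(i,c), blue(c,h)
round 2: derive path(c,b) via R3 from path(c,h), anc(h,b)
round 2: derive path(c,c) via R3 from path(c,e), anc(e,c)
round 2: derive path(e,b) via R3 from path(e,h), anc(h,b)
round 2: derive path(e,e) via R3 from path(e,c), anc(c,e)
round 2: derive path(e,f) via R3 from path(e,c), anc(c,f)
round 2: derive path(f,b) via R3 from path(f,h), anc(h,b)
round 2: derive path(f,c) via R3 from path(f,h), anc(h,c)
round 2: derive path(h,e) via R3 from path(h,c), anc(c,e)
round 2: derive path(h,f) via R3 from path(h,c), anc(c,f)
round 2: derive path(h,h) via R3 from path(h,c), anc(c,h)
round 2: derive path(i,e) via R3 from path(i,c), anc(c,e)
round 2: derive path(i,h) via R3 from path(i,c), anc(c,h)
round 3: derive anc(f,e) via R1 from anc(f,c), blue(c,e)
round 3: derive anc(i,b) via R1 from anc(i,h), blue(h,b)
round 3: derive path(f,e) via R3 from path(f,c), anc(c,e)
round 3: derive path(i,b) via R3 from path(i,c), anc(c,b)

path(f,b)  [via R3]
  path(f,h)  [via R2]
    blue(f,h)  [fact]
  anc(h,b)  [via R0]
    blue(h,b)  [fact]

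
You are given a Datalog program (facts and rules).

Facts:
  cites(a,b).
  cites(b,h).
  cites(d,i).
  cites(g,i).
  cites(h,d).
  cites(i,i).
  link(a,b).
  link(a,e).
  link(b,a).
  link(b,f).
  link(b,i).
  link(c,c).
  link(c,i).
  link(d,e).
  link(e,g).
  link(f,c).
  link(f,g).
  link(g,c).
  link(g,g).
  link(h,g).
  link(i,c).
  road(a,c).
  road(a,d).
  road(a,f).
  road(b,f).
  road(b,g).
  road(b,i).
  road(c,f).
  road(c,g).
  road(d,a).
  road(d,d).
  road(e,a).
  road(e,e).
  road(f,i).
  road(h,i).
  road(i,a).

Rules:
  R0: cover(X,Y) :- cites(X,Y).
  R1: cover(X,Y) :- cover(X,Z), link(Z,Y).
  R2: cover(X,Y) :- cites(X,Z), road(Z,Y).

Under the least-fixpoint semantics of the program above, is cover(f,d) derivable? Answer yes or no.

round 1: derive cover(a,b) via R0 from cites(a,b)
round 1: derive cover(b,h) via R0 from cites(b,h)
round 1: derive cover(d,i) via R0 from cites(d,i)
round 1: derive cover(g,i) via R0 from cites(g,i)
round 1: derive cover(h,d) via R0 from cites(h,d)
round 1: derive cover(i,i) via R0 from cites(i,i)
round 1: derive cover(a,f) via R2 from cites(a,b), road(b,f)
round 1: derive cover(a,g) via R2 from cites(a,b), road(b,g)
round 1: derive cover(a,i) via R2 from cites(a,b), road(b,i)
round 1: derive cover(b,i) via R2 from cites(b,h), road(h,i)
round 1: derive cover(d,a) via R2 from cites(d,i), road(i,a)
round 1: derive cover(g,a) via R2 from cites(g,i), road(i,a)
round 1: derive cover(h,a) via R2 from cites(h,d), road(d,a)
round 1: derive cover(i,a) via R2 from cites(i,i), road(i,a)
round 2: derive cover(a,a) via R1 from cover(a,b), link(b,a)
round 2: derive cover(a,c) via R1 from cover(a,f), link(f,c)
round 2: derive cover(b,c) via R1 from cover(b,i), link(i,c)
round 2: derive cover(b,g) via R1 from cover(b,h), link(h,g)
round 2: derive cover(d,b) via R1 from cover(d,a), link(a,b)
round 2: derive cover(d,c) via R1 from cover(d,i), link(i,c)
round 2: derive cover(d,e) via R1 from cover(d,a), link(a,e)
round 2: derive cover(g,b) via R1 from cover(g,a), link(a,b)
round 2: derive cover(g,c) via R1 from cover(g,i), link(i,c)
round 2: derive cover(g,e) via R1 from cover(g,a), link(a,e)
round 2: derive cover(h,b) via R1 from cover(h,a), link(a,b)
round 2: derive cover(h,e) via R1 from cover(h,a), link(a,e)
round 2: derive cover(i,b) via R1 from cover(i,a), link(a,b)
round 2: derive cover(i,c) via R1 from cover(i,i), link(i,c)
round 2: derive cover(i,e) via R1 from cover(i,a), link(a,e)
round 3: derive cover(a,e) via R1 from cover(a,a), link(a,e)
round 3: derive cover(d,f) via R1 from cover(d,b), link(b,f)
round 3: derive cover(d,g) via R1 from cover(d,e), link(e,g)
round 3: derive cover(g,f) via R1 from cover(g,b), link(b,f)
round 3: derive cover(g,g) via R1 from cover(g,e), link(e,g)
round 3: derive cover(h,f) via R1 from cover(h,b), link(b,f)
round 3: derive cover(h,g) via R1 from cover(h,e), link(e,g)
round 3: derive cover(h,i) via R1 from cover(h,b), link(b,i)
round 3: derive cover(i,f) via R1 from cover(i,b), link(b,f)
round 3: derive cover(i,g) via R1 from cover(i,e), link(e,g)
round 4: derive cover(h,c) via R1 from cover(h,f), link(f,c)

no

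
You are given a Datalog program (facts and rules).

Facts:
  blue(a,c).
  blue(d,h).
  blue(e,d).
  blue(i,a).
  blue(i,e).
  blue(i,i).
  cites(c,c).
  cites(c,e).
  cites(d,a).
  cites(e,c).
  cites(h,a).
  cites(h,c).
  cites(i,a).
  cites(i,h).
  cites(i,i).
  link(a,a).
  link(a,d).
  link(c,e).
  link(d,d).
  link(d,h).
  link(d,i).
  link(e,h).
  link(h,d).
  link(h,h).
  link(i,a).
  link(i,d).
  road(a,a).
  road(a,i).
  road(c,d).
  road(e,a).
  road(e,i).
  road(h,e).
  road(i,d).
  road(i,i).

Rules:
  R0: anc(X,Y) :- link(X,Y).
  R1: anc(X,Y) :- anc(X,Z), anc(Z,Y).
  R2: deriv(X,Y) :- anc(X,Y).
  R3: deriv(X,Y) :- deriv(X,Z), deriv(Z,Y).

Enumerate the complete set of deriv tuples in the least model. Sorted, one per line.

deriv(a,a)
deriv(a,d)
deriv(a,h)
deriv(a,i)
deriv(c,a)
deriv(c,d)
deriv(c,e)
deriv(c,h)
deriv(c,i)
deriv(d,a)
deriv(d,d)
deriv(d,h)
deriv(d,i)
deriv(e,a)
deriv(e,d)
deriv(e,h)
deriv(e,i)
deriv(h,a)
deriv(h,d)
deriv(h,h)
deriv(h,i)
deriv(i,a)
deriv(i,d)
deriv(i,h)
deriv(i,i)

round 1: derive anc(a,a) via R0 from link(a,a)
round 1: derive anc(a,d) via R0 from link(a,d)
round 1: derive anc(c,e) via R0 from link(c,e)
round 1: derive anc(d,d) via R0 from link(d,d)
round 1: derive anc(d,h) via R0 from link(d,h)
round 1: derive anc(d,i) via R0 from link(d,i)
round 1: derive anc(e,h) via R0 from link(e,h)
round 1: derive anc(h,d) via R0 from link(h,d)
round 1: derive anc(h,h) via R0 from link(h,h)
round 1: derive anc(i,a) via R0 from link(i,a)
round 1: derive anc(i,d) via R0 from link(i,d)
round 2: derive anc(a,h) via R1 from anc(a,d), anc(d,h)
round 2: derive anc(a,i) via R1 from anc(a,d), anc(d,i)
round 2: derive anc(c,h) via R1 from anc(c,e), anc(e,h)
round 2: derive anc(d,a) via R1 from anc(d,i), anc(i,a)
round 2: derive anc(e,d) via R1 from anc(e,h), anc(h,d)
round 2: derive anc(h,i) via R1 from anc(h,d), anc(d,i)
round 2: derive anc(i,h) via R1 from anc(i,d), anc(d,h)
round 2: derive anc(i,i) via R1 from anc(i,d), anc(d,i)
round 2: derive deriv(a,a) via R2 from anc(a,a)
round 2: derive deriv(a,d) via R2 from anc(a,d)
round 2: derive deriv(c,e) via R2 from anc(c,e)
round 2: derive deriv(d,d) via R2 from anc(d,d)
round 2: derive deriv(d,h) via R2 from anc(d,h)
round 2: derive deriv(d,i) via R2 from anc(d,i)
round 2: derive deriv(e,h) via R2 from anc(e,h)
round 2: derive deriv(h,d) via R2 from anc(h,d)
round 2: derive deriv(h,h) via R2 from anc(h,h)
round 2: derive deriv(i,a) via R2 from anc(i,a)
round 2: derive deriv(i,d) via R2 from anc(i,d)
round 3: derive anc(c,d) via R1 from anc(c,e), anc(e,d)
round 3: derive anc(c,i) via R1 from anc(c,h), anc(h,i)
round 3: derive anc(e,a) via R1 from anc(e,d), anc(d,a)
round 3: derive anc(e,i) via R1 from anc(e,d), anc(d,i)
round 3: derive anc(h,a) via R1 from anc(h,d), anc(d,a)
round 3: derive deriv(a,h) via R2 from anc(a,h)
round 3: derive deriv(a,i) via R2 from anc(a,i)
round 3: derive deriv(c,h) via R2 from anc(c,h)
round 3: derive deriv(d,a) via R2 from anc(d,a)
round 3: derive deriv(e,d) via R2 from anc(e,d)
round 3: derive deriv(h,i) via R2 from anc(h,i)
round 3: derive deriv(i,h) via R2 from anc(i,h)
round 3: derive deriv(i,i) via R2 from anc(i,i)
round 4: derive anc(c,a) via R1 from anc(c,d), anc(d,a)
round 4: derive deriv(c,d) via R2 from anc(c,d)
round 4: derive deriv(c,i) via R2 from anc(c,i)
round 4: derive deriv(e,a) via R2 from anc(e,a)
round 4: derive deriv(e,i) via R2 from anc(e,i)
round 4: derive deriv(h,a) via R2 from anc(h,a)
round 5: derive deriv(c,a) via R2 from anc(c,a)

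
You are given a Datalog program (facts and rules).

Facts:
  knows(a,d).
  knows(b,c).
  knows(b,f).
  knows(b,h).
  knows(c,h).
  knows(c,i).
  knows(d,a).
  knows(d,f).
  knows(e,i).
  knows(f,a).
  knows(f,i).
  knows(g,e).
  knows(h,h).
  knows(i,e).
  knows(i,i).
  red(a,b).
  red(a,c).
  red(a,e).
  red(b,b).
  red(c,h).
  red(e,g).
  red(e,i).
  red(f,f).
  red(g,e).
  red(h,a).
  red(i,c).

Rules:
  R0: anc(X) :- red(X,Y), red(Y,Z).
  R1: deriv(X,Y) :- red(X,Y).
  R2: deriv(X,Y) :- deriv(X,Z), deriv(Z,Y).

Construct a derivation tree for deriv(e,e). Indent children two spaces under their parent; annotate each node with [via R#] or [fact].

round 1: derive deriv(a,b) via R1 from red(a,b)
round 1: derive deriv(a,c) via R1 from red(a,c)
round 1: derive deriv(a,e) via R1 from red(a,e)
round 1: derive deriv(b,b) via R1 from red(b,b)
round 1: derive deriv(c,h) via R1 from red(c,h)
round 1: derive deriv(e,g) via R1 from red(e,g)
round 1: derive deriv(e,i) via R1 from red(e,i)
round 1: derive deriv(f,f) via R1 from red(f,f)
round 1: derive deriv(g,e) via R1 from red(g,e)
round 1: derive deriv(h,a) via R1 from red(h,a)
round 1: derive deriv(i,c) via R1 from red(i,c)
round 2: derive deriv(a,g) via R2 from deriv(a,e), deriv(e,g)
round 2: derive deriv(a,h) via R2 from deriv(a,c), deriv(c,h)
round 2: derive deriv(a,i) via R2 from deriv(a,e), deriv(e,i)
round 2: derive deriv(c,a) via R2 from deriv(c,h), deriv(h,a)
round 2: derive deriv(e,c) via R2 from deriv(e,i), deriv(i,c)
round 2: derive deriv(e,e) via R2 from deriv(e,g), deriv(g,e)
round 2: derive deriv(g,g) via R2 from deriv(g,e), deriv(e,g)
round 2: derive deriv(g,i) via R2 from deriv(g,e), deriv(e,i)
round 2: derive deriv(h,b) via R2 from deriv(h,a), deriv(a,b)
round 2: derive deriv(h,c) via R2 from deriv(h,a), deriv(a,c)
round 2: derive deriv(h,e) via R2 from deriv(h,a), deriv(a,e)
round 2: derive deriv(i,h) via R2 from deriv(i,c), deriv(c,h)
round 3: derive deriv(a,a) via R2 from deriv(a,c), deriv(c,a)
round 3: derive deriv(c,b) via R2 from deriv(c,a), deriv(a,b)
round 3: derive deriv(c,c) via R2 from deriv(c,a), deriv(a,c)
round 3: derive deriv(c,e) via R2 from deriv(c,a), deriv(a,e)
round 3: derive deriv(c,g) via R2 from deriv(c,a), deriv(a,g)
round 3: derive deriv(c,i) via R2 from deriv(c,a), deriv(a,i)
round 3: derive deriv(e,a) via R2 from deriv(e,c), deriv(c,a)
round 3: derive deriv(e,h) via R2 from deriv(e,c), deriv(c,h)
round 3: derive deriv(g,c) via R2 from deriv(g,e), deriv(e,c)
round 3: derive deriv(g,h) via R2 from deriv(g,i), deriv(i,h)
round 3: derive deriv(h,g) via R2 from deriv(h,a), deriv(a,g)
round 3: derive deriv(h,h) via R2 from deriv(h,a), deriv(a,h)
round 3: derive deriv(h,i) via R2 from deriv(h,a), deriv(a,i)
round 3: derive deriv(i,a) via R2 from deriv(i,c), deriv(c,a)
round 3: derive deriv(i,b) via R2 from deriv(i,h), deriv(h,b)
round 3: derive deriv(i,e) via R2 from deriv(i,h), deriv(h,e)
round 4: derive deriv(e,b) via R2 from deriv(e,a), deriv(a,b)
round 4: derive deriv(g,a) via R2 from deriv(g,c), deriv(c,a)
round 4: derive deriv(g,b) via R2 from deriv(g,c), deriv(c,b)
round 4: derive deriv(i,g) via R2 from deriv(i,a), deriv(a,g)
round 4: derive deriv(i,i) via R2 from deriv(i,a), deriv(a,i)

deriv(e,e)  [via R2]
  deriv(e,g)  [via R1]
    red(e,g)  [fact]
  deriv(g,e)  [via R1]
    red(g,e)  [fact]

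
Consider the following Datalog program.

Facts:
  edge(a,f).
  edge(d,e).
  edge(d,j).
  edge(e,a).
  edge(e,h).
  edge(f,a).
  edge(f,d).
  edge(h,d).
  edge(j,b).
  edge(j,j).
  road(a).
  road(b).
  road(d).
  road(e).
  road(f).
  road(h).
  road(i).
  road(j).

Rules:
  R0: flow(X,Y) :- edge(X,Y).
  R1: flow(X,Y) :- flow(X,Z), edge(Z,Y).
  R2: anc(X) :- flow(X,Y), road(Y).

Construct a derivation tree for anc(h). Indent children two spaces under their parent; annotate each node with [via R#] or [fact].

round 1: derive flow(a,f) via R0 from edge(a,f)
round 1: derive flow(d,e) via R0 from edge(d,e)
round 1: derive flow(d,j) via R0 from edge(d,j)
round 1: derive flow(e,a) via R0 from edge(e,a)
round 1: derive flow(e,h) via R0 from edge(e,h)
round 1: derive flow(f,a) via R0 from edge(f,a)
round 1: derive flow(f,d) via R0 from edge(f,d)
round 1: derive flow(h,d) via R0 from edge(h,d)
round 1: derive flow(j,b) via R0 from edge(j,b)
round 1: derive flow(j,j) via R0 from edge(j,j)
round 2: derive flow(a,a) via R1 from flow(a,f), edge(f,a)
round 2: derive flow(a,d) via R1 from flow(a,f), edge(f,d)
round 2: derive flow(d,a) via R1 from flow(d,e), edge(e,a)
round 2: derive flow(d,b) via R1 from flow(d,j), edge(j,b)
round 2: derive flow(d,h) via R1 from flow(d,e), edge(e,h)
round 2: derive flow(e,d) via R1 from flow(e,h), edge(h,d)
round 2: derive flow(e,f) via R1 from flow(e,a), edge(a,f)
round 2: derive flow(f,e) via R1 from flow(f,d), edge(d,e)
round 2: derive flow(f,f) via R1 from flow(f,a), edge(a,f)
round 2: derive flow(f,j) via R1 from flow(f,d), edge(d,j)
round 2: derive flow(h,e) via R1 from flow(h,d), edge(d,e)
round 2: derive flow(h,j) via R1 from flow(h,d), edge(d,j)
round 2: derive anc(a) via R2 from flow(a,f), road(f)
round 2: derive anc(d) via R2 from flow(d,e), road(e)
round 2: derive anc(e) via R2 from flow(e,a), road(a)
round 2: derive anc(f) via R2 from flow(f,a), road(a)
round 2: derive anc(h) via R2 from flow(h,d), road(d)
round 2: derive anc(j) via R2 from flow(j,b), road(b)
round 3: derive flow(a,e) via R1 from flow(a,d), edge(d,e)
round 3: derive flow(a,j) via R1 from flow(a,d), edge(d,j)
round 3: derive flow(d,d) via R1 from flow(d,h), edge(h,d)
round 3: derive flow(d,f) via R1 from flow(d,a), edge(a,f)
round 3: derive flow(e,e) via R1 from flow(e,d), edge(d,e)
round 3: derive flow(e,j) via R1 from flow(e,d), edge(d,j)
round 3: derive flow(f,b) via R1 from flow(f,j), edge(j,b)
round 3: derive flow(f,h) via R1 from flow(f,e), edge(e,h)
round 3: derive flow(h,a) via R1 from flow(h,e), edge(e,a)
round 3: derive flow(h,b) via R1 from flow(h,j), edge(j,b)
round 3: derive flow(h,h) via R1 from flow(h,e), edge(e,h)
round 4: derive flow(a,b) via R1 from flow(a,j), edge(j,b)
round 4: derive flow(a,h) via R1 from flow(a,e), edge(e,h)
round 4: derive flow(e,b) via R1 from flow(e,j), edge(j,b)
round 4: derive flow(h,f) via R1 from flow(h,a), edge(a,f)

anc(h)  [via R2]
  flow(h,d)  [via R0]
    edge(h,d)  [fact]
  road(d)  [fact]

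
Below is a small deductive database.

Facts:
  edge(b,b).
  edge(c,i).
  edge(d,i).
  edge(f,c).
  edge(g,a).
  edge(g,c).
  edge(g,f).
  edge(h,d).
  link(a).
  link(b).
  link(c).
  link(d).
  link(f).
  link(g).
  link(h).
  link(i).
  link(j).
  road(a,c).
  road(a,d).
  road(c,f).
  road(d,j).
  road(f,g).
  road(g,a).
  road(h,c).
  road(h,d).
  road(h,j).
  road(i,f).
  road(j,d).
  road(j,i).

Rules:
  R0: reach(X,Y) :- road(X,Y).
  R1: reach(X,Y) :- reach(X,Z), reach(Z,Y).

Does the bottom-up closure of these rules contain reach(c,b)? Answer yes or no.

round 1: derive reach(a,c) via R0 from road(a,c)
round 1: derive reach(a,d) via R0 from road(a,d)
round 1: derive reach(c,f) via R0 from road(c,f)
round 1: derive reach(d,j) via R0 from road(d,j)
round 1: derive reach(f,g) via R0 from road(f,g)
round 1: derive reach(g,a) via R0 from road(g,a)
round 1: derive reach(h,c) via R0 from road(h,c)
round 1: derive reach(h,d) via R0 from road(h,d)
round 1: derive reach(h,j) via R0 from road(h,j)
round 1: derive reach(i,f) via R0 from road(i,f)
round 1: derive reach(j,d) via R0 from road(j,d)
round 1: derive reach(j,i) via R0 from road(j,i)
round 2: derive reach(a,f) via R1 from reach(a,c), reach(c,f)
round 2: derive reach(a,j) via R1 from reach(a,d), reach(d,j)
round 2: derive reach(c,g) via R1 from reach(c,f), reach(f,g)
round 2: derive reach(d,d) via R1 from reach(d,j), reach(j,d)
round 2: derive reach(d,i) via R1 from reach(d,j), reach(j,i)
round 2: derive reach(f,a) via R1 from reach(f,g), reach(g,a)
round 2: derive reach(g,c) via R1 from reach(g,a), reach(a,c)
round 2: derive reach(g,d) via R1 from reach(g,a), reach(a,d)
round 2: derive reach(h,f) via R1 from reach(h,c), reach(c,f)
round 2: derive reach(h,i) via R1 from reach(h,j), reach(j,i)
round 2: derive reach(i,g) via R1 from reach(i,f), reach(f,g)
round 2: derive reach(j,f) via R1 from reach(j,i), reach(i,f)
round 2: derive reach(j,j) via R1 from reach(j,d), reach(d,j)
round 3: derive reach(a,a) via R1 from reach(a,f), reach(f,a)
round 3: derive reach(a,g) via R1 from reach(a,c), reach(c,g)
round 3: derive reach(a,i) via R1 from reach(a,d), reach(d,i)
round 3: derive reach(c,a) via R1 from reach(c,f), reach(f,a)
round 3: derive reach(c,c) via R1 from reach(c,g), reach(g,c)
round 3: derive reach(c,d) via R1 from reach(c,g), reach(g,d)
round 3: derive reach(d,f) via R1 from reach(d,i), reach(i,f)
round 3: derive reach(d,g) via R1 from reach(d,i), reach(i,g)
round 3: derive reach(f,c) via R1 from reach(f,a), reach(a,c)
round 3: derive reach(f,d) via R1 from reach(f,a), reach(a,d)
round 3: derive reach(f,f) via R1 from reach(f,a), reach(a,f)
round 3: derive reach(f,j) via R1 from reach(f,a), reach(a,j)
round 3: derive reach(g,f) via R1 from reach(g,a), reach(a,f)
round 3: derive reach(g,g) via R1 from reach(g,c), reach(c,g)
round 3: derive reach(g,i) via R1 from reach(g,d), reach(d,i)
round 3: derive reach(g,j) via R1 from reach(g,a), reach(a,j)
round 3: derive reach(h,a) via R1 from reach(h,f), reach(f,a)
round 3: derive reach(h,g) via R1 from reach(h,c), reach(c,g)
round 3: derive reach(i,a) via R1 from reach(i,f), reach(f,a)
round 3: derive reach(i,c) via R1 from reach(i,g), reach(g,c)
round 3: derive reach(i,d) via R1 from reach(i,g), reach(g,d)
round 3: derive reach(j,a) via R1 from reach(j,f), reach(f,a)
round 3: derive reach(j,g) via R1 from reach(j,f), reach(f,g)
round 4: derive reach(c,i) via R1 from reach(c,a), reach(a,i)
round 4: derive reach(c,j) via R1 from reach(c,a), reach(a,j)
round 4: derive reach(d,a) via R1 from reach(d,f), reach(f,a)
round 4: derive reach(d,c) via R1 from reach(d,f), reach(f,c)
round 4: derive reach(f,i) via R1 from reach(f,a), reach(a,i)
round 4: derive reach(i,i) via R1 from reach(i,a), reach(a,i)
round 4: derive reach(i,j) via R1 from reach(i,a), reach(a,j)
round 4: derive reach(j,c) via R1 from reach(j,a), reach(a,c)

no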